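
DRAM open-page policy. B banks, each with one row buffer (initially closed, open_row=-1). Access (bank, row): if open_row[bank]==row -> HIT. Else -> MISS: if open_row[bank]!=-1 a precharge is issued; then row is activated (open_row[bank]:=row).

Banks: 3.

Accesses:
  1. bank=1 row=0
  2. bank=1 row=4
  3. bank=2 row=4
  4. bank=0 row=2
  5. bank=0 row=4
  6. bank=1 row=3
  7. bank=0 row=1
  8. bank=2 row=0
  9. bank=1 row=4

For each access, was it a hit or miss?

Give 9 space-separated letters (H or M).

Answer: M M M M M M M M M

Derivation:
Acc 1: bank1 row0 -> MISS (open row0); precharges=0
Acc 2: bank1 row4 -> MISS (open row4); precharges=1
Acc 3: bank2 row4 -> MISS (open row4); precharges=1
Acc 4: bank0 row2 -> MISS (open row2); precharges=1
Acc 5: bank0 row4 -> MISS (open row4); precharges=2
Acc 6: bank1 row3 -> MISS (open row3); precharges=3
Acc 7: bank0 row1 -> MISS (open row1); precharges=4
Acc 8: bank2 row0 -> MISS (open row0); precharges=5
Acc 9: bank1 row4 -> MISS (open row4); precharges=6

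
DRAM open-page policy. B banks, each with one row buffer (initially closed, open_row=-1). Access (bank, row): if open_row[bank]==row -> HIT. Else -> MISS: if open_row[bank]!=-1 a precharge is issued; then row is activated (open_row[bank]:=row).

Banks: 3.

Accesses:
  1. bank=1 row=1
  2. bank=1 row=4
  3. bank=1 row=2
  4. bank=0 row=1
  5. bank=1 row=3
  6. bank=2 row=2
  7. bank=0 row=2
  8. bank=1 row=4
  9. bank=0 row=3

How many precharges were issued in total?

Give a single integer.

Answer: 6

Derivation:
Acc 1: bank1 row1 -> MISS (open row1); precharges=0
Acc 2: bank1 row4 -> MISS (open row4); precharges=1
Acc 3: bank1 row2 -> MISS (open row2); precharges=2
Acc 4: bank0 row1 -> MISS (open row1); precharges=2
Acc 5: bank1 row3 -> MISS (open row3); precharges=3
Acc 6: bank2 row2 -> MISS (open row2); precharges=3
Acc 7: bank0 row2 -> MISS (open row2); precharges=4
Acc 8: bank1 row4 -> MISS (open row4); precharges=5
Acc 9: bank0 row3 -> MISS (open row3); precharges=6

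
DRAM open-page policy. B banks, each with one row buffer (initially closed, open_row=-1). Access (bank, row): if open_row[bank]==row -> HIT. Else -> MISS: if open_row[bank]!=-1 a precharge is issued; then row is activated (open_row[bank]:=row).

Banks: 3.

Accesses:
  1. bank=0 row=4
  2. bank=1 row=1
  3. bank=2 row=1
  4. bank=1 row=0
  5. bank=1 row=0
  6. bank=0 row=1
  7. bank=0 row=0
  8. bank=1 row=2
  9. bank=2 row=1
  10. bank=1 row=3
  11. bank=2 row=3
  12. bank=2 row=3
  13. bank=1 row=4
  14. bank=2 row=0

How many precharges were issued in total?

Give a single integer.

Answer: 8

Derivation:
Acc 1: bank0 row4 -> MISS (open row4); precharges=0
Acc 2: bank1 row1 -> MISS (open row1); precharges=0
Acc 3: bank2 row1 -> MISS (open row1); precharges=0
Acc 4: bank1 row0 -> MISS (open row0); precharges=1
Acc 5: bank1 row0 -> HIT
Acc 6: bank0 row1 -> MISS (open row1); precharges=2
Acc 7: bank0 row0 -> MISS (open row0); precharges=3
Acc 8: bank1 row2 -> MISS (open row2); precharges=4
Acc 9: bank2 row1 -> HIT
Acc 10: bank1 row3 -> MISS (open row3); precharges=5
Acc 11: bank2 row3 -> MISS (open row3); precharges=6
Acc 12: bank2 row3 -> HIT
Acc 13: bank1 row4 -> MISS (open row4); precharges=7
Acc 14: bank2 row0 -> MISS (open row0); precharges=8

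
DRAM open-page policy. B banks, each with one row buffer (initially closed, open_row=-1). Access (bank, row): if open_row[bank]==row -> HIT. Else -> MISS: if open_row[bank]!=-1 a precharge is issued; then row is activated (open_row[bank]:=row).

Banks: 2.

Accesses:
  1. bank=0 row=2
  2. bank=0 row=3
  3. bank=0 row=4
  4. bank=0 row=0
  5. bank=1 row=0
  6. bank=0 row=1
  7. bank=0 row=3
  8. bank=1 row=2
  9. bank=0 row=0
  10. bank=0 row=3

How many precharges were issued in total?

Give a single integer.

Acc 1: bank0 row2 -> MISS (open row2); precharges=0
Acc 2: bank0 row3 -> MISS (open row3); precharges=1
Acc 3: bank0 row4 -> MISS (open row4); precharges=2
Acc 4: bank0 row0 -> MISS (open row0); precharges=3
Acc 5: bank1 row0 -> MISS (open row0); precharges=3
Acc 6: bank0 row1 -> MISS (open row1); precharges=4
Acc 7: bank0 row3 -> MISS (open row3); precharges=5
Acc 8: bank1 row2 -> MISS (open row2); precharges=6
Acc 9: bank0 row0 -> MISS (open row0); precharges=7
Acc 10: bank0 row3 -> MISS (open row3); precharges=8

Answer: 8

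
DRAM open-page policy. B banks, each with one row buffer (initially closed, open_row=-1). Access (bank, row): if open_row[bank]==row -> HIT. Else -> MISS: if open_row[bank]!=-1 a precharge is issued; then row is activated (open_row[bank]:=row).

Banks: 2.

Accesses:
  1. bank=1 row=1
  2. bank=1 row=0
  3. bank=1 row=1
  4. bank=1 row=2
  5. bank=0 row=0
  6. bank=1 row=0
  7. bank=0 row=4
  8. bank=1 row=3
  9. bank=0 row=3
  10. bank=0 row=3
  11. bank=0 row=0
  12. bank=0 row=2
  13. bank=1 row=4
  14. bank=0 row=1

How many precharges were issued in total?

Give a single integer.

Acc 1: bank1 row1 -> MISS (open row1); precharges=0
Acc 2: bank1 row0 -> MISS (open row0); precharges=1
Acc 3: bank1 row1 -> MISS (open row1); precharges=2
Acc 4: bank1 row2 -> MISS (open row2); precharges=3
Acc 5: bank0 row0 -> MISS (open row0); precharges=3
Acc 6: bank1 row0 -> MISS (open row0); precharges=4
Acc 7: bank0 row4 -> MISS (open row4); precharges=5
Acc 8: bank1 row3 -> MISS (open row3); precharges=6
Acc 9: bank0 row3 -> MISS (open row3); precharges=7
Acc 10: bank0 row3 -> HIT
Acc 11: bank0 row0 -> MISS (open row0); precharges=8
Acc 12: bank0 row2 -> MISS (open row2); precharges=9
Acc 13: bank1 row4 -> MISS (open row4); precharges=10
Acc 14: bank0 row1 -> MISS (open row1); precharges=11

Answer: 11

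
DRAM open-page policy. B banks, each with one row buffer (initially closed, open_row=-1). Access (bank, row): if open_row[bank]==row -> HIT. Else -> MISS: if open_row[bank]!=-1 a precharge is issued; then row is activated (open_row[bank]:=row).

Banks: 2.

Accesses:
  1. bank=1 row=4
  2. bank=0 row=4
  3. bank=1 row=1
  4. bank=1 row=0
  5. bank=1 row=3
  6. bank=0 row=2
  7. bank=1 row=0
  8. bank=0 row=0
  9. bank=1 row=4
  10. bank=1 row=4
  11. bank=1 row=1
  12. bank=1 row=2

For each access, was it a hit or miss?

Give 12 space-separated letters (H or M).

Acc 1: bank1 row4 -> MISS (open row4); precharges=0
Acc 2: bank0 row4 -> MISS (open row4); precharges=0
Acc 3: bank1 row1 -> MISS (open row1); precharges=1
Acc 4: bank1 row0 -> MISS (open row0); precharges=2
Acc 5: bank1 row3 -> MISS (open row3); precharges=3
Acc 6: bank0 row2 -> MISS (open row2); precharges=4
Acc 7: bank1 row0 -> MISS (open row0); precharges=5
Acc 8: bank0 row0 -> MISS (open row0); precharges=6
Acc 9: bank1 row4 -> MISS (open row4); precharges=7
Acc 10: bank1 row4 -> HIT
Acc 11: bank1 row1 -> MISS (open row1); precharges=8
Acc 12: bank1 row2 -> MISS (open row2); precharges=9

Answer: M M M M M M M M M H M M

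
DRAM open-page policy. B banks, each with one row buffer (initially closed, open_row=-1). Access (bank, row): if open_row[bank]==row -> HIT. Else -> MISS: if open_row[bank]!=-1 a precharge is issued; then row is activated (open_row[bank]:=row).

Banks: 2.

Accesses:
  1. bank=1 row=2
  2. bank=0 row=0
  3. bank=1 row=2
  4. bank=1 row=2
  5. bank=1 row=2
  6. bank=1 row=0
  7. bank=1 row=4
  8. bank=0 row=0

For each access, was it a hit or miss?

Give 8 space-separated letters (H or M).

Answer: M M H H H M M H

Derivation:
Acc 1: bank1 row2 -> MISS (open row2); precharges=0
Acc 2: bank0 row0 -> MISS (open row0); precharges=0
Acc 3: bank1 row2 -> HIT
Acc 4: bank1 row2 -> HIT
Acc 5: bank1 row2 -> HIT
Acc 6: bank1 row0 -> MISS (open row0); precharges=1
Acc 7: bank1 row4 -> MISS (open row4); precharges=2
Acc 8: bank0 row0 -> HIT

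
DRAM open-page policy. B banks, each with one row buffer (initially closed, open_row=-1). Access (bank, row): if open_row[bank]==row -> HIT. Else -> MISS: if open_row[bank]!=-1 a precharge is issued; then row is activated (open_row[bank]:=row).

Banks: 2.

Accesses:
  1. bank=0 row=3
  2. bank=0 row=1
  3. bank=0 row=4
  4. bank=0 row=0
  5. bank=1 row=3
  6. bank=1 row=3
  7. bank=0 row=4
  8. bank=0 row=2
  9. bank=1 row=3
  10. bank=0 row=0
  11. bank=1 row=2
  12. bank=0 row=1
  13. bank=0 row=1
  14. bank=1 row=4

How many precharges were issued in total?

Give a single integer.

Answer: 9

Derivation:
Acc 1: bank0 row3 -> MISS (open row3); precharges=0
Acc 2: bank0 row1 -> MISS (open row1); precharges=1
Acc 3: bank0 row4 -> MISS (open row4); precharges=2
Acc 4: bank0 row0 -> MISS (open row0); precharges=3
Acc 5: bank1 row3 -> MISS (open row3); precharges=3
Acc 6: bank1 row3 -> HIT
Acc 7: bank0 row4 -> MISS (open row4); precharges=4
Acc 8: bank0 row2 -> MISS (open row2); precharges=5
Acc 9: bank1 row3 -> HIT
Acc 10: bank0 row0 -> MISS (open row0); precharges=6
Acc 11: bank1 row2 -> MISS (open row2); precharges=7
Acc 12: bank0 row1 -> MISS (open row1); precharges=8
Acc 13: bank0 row1 -> HIT
Acc 14: bank1 row4 -> MISS (open row4); precharges=9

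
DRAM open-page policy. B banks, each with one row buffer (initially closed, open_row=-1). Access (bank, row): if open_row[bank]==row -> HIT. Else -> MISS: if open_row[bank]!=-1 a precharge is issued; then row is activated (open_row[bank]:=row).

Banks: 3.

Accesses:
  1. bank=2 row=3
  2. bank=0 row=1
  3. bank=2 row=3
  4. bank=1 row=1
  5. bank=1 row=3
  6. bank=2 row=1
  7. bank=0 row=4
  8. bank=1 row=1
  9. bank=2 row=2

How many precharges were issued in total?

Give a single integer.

Acc 1: bank2 row3 -> MISS (open row3); precharges=0
Acc 2: bank0 row1 -> MISS (open row1); precharges=0
Acc 3: bank2 row3 -> HIT
Acc 4: bank1 row1 -> MISS (open row1); precharges=0
Acc 5: bank1 row3 -> MISS (open row3); precharges=1
Acc 6: bank2 row1 -> MISS (open row1); precharges=2
Acc 7: bank0 row4 -> MISS (open row4); precharges=3
Acc 8: bank1 row1 -> MISS (open row1); precharges=4
Acc 9: bank2 row2 -> MISS (open row2); precharges=5

Answer: 5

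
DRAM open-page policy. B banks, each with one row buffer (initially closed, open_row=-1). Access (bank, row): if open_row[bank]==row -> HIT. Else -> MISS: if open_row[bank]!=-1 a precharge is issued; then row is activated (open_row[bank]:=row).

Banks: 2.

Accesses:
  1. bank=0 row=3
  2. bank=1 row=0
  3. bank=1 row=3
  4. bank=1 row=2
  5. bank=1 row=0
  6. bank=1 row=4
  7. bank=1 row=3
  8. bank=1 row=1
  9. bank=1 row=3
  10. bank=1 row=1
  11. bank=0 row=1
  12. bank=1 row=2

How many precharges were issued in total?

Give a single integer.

Acc 1: bank0 row3 -> MISS (open row3); precharges=0
Acc 2: bank1 row0 -> MISS (open row0); precharges=0
Acc 3: bank1 row3 -> MISS (open row3); precharges=1
Acc 4: bank1 row2 -> MISS (open row2); precharges=2
Acc 5: bank1 row0 -> MISS (open row0); precharges=3
Acc 6: bank1 row4 -> MISS (open row4); precharges=4
Acc 7: bank1 row3 -> MISS (open row3); precharges=5
Acc 8: bank1 row1 -> MISS (open row1); precharges=6
Acc 9: bank1 row3 -> MISS (open row3); precharges=7
Acc 10: bank1 row1 -> MISS (open row1); precharges=8
Acc 11: bank0 row1 -> MISS (open row1); precharges=9
Acc 12: bank1 row2 -> MISS (open row2); precharges=10

Answer: 10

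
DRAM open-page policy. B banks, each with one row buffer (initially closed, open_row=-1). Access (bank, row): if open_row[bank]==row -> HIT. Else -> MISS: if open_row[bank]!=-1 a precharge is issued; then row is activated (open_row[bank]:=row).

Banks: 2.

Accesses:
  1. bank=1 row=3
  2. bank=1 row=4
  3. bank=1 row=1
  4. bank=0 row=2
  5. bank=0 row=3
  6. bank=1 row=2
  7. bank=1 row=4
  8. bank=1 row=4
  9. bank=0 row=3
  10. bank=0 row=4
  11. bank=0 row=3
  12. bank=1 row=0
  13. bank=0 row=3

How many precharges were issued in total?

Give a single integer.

Acc 1: bank1 row3 -> MISS (open row3); precharges=0
Acc 2: bank1 row4 -> MISS (open row4); precharges=1
Acc 3: bank1 row1 -> MISS (open row1); precharges=2
Acc 4: bank0 row2 -> MISS (open row2); precharges=2
Acc 5: bank0 row3 -> MISS (open row3); precharges=3
Acc 6: bank1 row2 -> MISS (open row2); precharges=4
Acc 7: bank1 row4 -> MISS (open row4); precharges=5
Acc 8: bank1 row4 -> HIT
Acc 9: bank0 row3 -> HIT
Acc 10: bank0 row4 -> MISS (open row4); precharges=6
Acc 11: bank0 row3 -> MISS (open row3); precharges=7
Acc 12: bank1 row0 -> MISS (open row0); precharges=8
Acc 13: bank0 row3 -> HIT

Answer: 8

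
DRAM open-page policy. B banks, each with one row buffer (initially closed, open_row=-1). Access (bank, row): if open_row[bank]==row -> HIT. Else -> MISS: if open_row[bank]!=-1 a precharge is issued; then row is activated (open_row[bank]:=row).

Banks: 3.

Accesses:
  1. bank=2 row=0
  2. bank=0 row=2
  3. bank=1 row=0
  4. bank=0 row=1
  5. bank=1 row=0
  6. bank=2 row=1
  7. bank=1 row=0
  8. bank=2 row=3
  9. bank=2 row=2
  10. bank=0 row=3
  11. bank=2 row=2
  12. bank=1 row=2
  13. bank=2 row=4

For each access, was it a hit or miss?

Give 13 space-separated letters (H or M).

Acc 1: bank2 row0 -> MISS (open row0); precharges=0
Acc 2: bank0 row2 -> MISS (open row2); precharges=0
Acc 3: bank1 row0 -> MISS (open row0); precharges=0
Acc 4: bank0 row1 -> MISS (open row1); precharges=1
Acc 5: bank1 row0 -> HIT
Acc 6: bank2 row1 -> MISS (open row1); precharges=2
Acc 7: bank1 row0 -> HIT
Acc 8: bank2 row3 -> MISS (open row3); precharges=3
Acc 9: bank2 row2 -> MISS (open row2); precharges=4
Acc 10: bank0 row3 -> MISS (open row3); precharges=5
Acc 11: bank2 row2 -> HIT
Acc 12: bank1 row2 -> MISS (open row2); precharges=6
Acc 13: bank2 row4 -> MISS (open row4); precharges=7

Answer: M M M M H M H M M M H M M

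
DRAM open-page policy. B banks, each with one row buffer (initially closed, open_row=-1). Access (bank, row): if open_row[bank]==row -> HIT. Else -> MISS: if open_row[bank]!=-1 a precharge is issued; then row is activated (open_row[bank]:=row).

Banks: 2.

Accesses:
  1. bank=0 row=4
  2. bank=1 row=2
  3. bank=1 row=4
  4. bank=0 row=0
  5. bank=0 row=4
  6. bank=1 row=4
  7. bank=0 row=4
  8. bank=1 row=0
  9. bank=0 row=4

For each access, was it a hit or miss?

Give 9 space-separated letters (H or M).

Answer: M M M M M H H M H

Derivation:
Acc 1: bank0 row4 -> MISS (open row4); precharges=0
Acc 2: bank1 row2 -> MISS (open row2); precharges=0
Acc 3: bank1 row4 -> MISS (open row4); precharges=1
Acc 4: bank0 row0 -> MISS (open row0); precharges=2
Acc 5: bank0 row4 -> MISS (open row4); precharges=3
Acc 6: bank1 row4 -> HIT
Acc 7: bank0 row4 -> HIT
Acc 8: bank1 row0 -> MISS (open row0); precharges=4
Acc 9: bank0 row4 -> HIT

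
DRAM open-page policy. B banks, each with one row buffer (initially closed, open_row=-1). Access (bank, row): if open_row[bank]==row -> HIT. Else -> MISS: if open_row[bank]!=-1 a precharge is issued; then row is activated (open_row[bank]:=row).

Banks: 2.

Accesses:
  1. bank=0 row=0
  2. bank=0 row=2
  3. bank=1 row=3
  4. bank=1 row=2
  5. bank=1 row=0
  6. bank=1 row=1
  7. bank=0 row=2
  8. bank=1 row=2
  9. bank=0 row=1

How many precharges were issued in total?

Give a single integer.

Acc 1: bank0 row0 -> MISS (open row0); precharges=0
Acc 2: bank0 row2 -> MISS (open row2); precharges=1
Acc 3: bank1 row3 -> MISS (open row3); precharges=1
Acc 4: bank1 row2 -> MISS (open row2); precharges=2
Acc 5: bank1 row0 -> MISS (open row0); precharges=3
Acc 6: bank1 row1 -> MISS (open row1); precharges=4
Acc 7: bank0 row2 -> HIT
Acc 8: bank1 row2 -> MISS (open row2); precharges=5
Acc 9: bank0 row1 -> MISS (open row1); precharges=6

Answer: 6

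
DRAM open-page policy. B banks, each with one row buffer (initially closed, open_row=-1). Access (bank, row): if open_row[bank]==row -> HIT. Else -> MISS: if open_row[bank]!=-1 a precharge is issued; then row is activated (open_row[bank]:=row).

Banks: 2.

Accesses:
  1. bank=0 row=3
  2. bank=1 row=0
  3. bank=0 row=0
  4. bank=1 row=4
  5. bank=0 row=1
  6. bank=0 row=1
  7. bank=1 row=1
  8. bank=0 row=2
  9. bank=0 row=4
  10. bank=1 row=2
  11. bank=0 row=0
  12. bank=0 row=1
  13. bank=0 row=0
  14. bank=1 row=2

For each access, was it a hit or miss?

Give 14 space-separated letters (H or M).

Acc 1: bank0 row3 -> MISS (open row3); precharges=0
Acc 2: bank1 row0 -> MISS (open row0); precharges=0
Acc 3: bank0 row0 -> MISS (open row0); precharges=1
Acc 4: bank1 row4 -> MISS (open row4); precharges=2
Acc 5: bank0 row1 -> MISS (open row1); precharges=3
Acc 6: bank0 row1 -> HIT
Acc 7: bank1 row1 -> MISS (open row1); precharges=4
Acc 8: bank0 row2 -> MISS (open row2); precharges=5
Acc 9: bank0 row4 -> MISS (open row4); precharges=6
Acc 10: bank1 row2 -> MISS (open row2); precharges=7
Acc 11: bank0 row0 -> MISS (open row0); precharges=8
Acc 12: bank0 row1 -> MISS (open row1); precharges=9
Acc 13: bank0 row0 -> MISS (open row0); precharges=10
Acc 14: bank1 row2 -> HIT

Answer: M M M M M H M M M M M M M H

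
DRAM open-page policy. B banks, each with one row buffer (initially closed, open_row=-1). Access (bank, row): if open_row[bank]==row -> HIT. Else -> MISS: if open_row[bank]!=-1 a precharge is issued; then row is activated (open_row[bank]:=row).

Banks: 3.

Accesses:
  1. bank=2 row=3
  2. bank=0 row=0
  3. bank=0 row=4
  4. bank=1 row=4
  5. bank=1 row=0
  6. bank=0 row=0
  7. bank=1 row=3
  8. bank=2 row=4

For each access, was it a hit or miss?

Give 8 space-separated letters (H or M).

Answer: M M M M M M M M

Derivation:
Acc 1: bank2 row3 -> MISS (open row3); precharges=0
Acc 2: bank0 row0 -> MISS (open row0); precharges=0
Acc 3: bank0 row4 -> MISS (open row4); precharges=1
Acc 4: bank1 row4 -> MISS (open row4); precharges=1
Acc 5: bank1 row0 -> MISS (open row0); precharges=2
Acc 6: bank0 row0 -> MISS (open row0); precharges=3
Acc 7: bank1 row3 -> MISS (open row3); precharges=4
Acc 8: bank2 row4 -> MISS (open row4); precharges=5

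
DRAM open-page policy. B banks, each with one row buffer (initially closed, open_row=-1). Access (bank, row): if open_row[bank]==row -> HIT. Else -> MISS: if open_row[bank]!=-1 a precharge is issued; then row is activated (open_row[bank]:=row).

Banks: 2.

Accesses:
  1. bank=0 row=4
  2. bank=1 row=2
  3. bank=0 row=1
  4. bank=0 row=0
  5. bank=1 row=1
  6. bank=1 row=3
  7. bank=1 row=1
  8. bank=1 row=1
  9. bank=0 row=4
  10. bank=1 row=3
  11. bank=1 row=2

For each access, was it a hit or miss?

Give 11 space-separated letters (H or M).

Acc 1: bank0 row4 -> MISS (open row4); precharges=0
Acc 2: bank1 row2 -> MISS (open row2); precharges=0
Acc 3: bank0 row1 -> MISS (open row1); precharges=1
Acc 4: bank0 row0 -> MISS (open row0); precharges=2
Acc 5: bank1 row1 -> MISS (open row1); precharges=3
Acc 6: bank1 row3 -> MISS (open row3); precharges=4
Acc 7: bank1 row1 -> MISS (open row1); precharges=5
Acc 8: bank1 row1 -> HIT
Acc 9: bank0 row4 -> MISS (open row4); precharges=6
Acc 10: bank1 row3 -> MISS (open row3); precharges=7
Acc 11: bank1 row2 -> MISS (open row2); precharges=8

Answer: M M M M M M M H M M M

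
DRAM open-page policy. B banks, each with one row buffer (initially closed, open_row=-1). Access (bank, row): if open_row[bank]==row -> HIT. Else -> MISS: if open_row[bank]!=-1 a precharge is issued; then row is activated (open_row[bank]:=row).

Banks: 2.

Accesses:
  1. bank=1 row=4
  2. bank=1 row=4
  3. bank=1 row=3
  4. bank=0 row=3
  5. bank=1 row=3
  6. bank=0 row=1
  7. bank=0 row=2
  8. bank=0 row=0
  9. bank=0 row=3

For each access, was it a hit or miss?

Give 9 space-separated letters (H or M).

Acc 1: bank1 row4 -> MISS (open row4); precharges=0
Acc 2: bank1 row4 -> HIT
Acc 3: bank1 row3 -> MISS (open row3); precharges=1
Acc 4: bank0 row3 -> MISS (open row3); precharges=1
Acc 5: bank1 row3 -> HIT
Acc 6: bank0 row1 -> MISS (open row1); precharges=2
Acc 7: bank0 row2 -> MISS (open row2); precharges=3
Acc 8: bank0 row0 -> MISS (open row0); precharges=4
Acc 9: bank0 row3 -> MISS (open row3); precharges=5

Answer: M H M M H M M M M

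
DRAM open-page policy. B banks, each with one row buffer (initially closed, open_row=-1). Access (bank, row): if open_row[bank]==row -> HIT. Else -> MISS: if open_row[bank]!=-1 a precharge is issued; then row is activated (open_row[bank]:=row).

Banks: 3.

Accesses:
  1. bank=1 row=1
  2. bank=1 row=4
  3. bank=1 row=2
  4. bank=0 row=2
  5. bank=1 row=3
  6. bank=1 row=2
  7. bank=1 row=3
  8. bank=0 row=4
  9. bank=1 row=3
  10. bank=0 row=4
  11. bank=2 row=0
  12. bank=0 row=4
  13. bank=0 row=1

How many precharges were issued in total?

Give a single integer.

Answer: 7

Derivation:
Acc 1: bank1 row1 -> MISS (open row1); precharges=0
Acc 2: bank1 row4 -> MISS (open row4); precharges=1
Acc 3: bank1 row2 -> MISS (open row2); precharges=2
Acc 4: bank0 row2 -> MISS (open row2); precharges=2
Acc 5: bank1 row3 -> MISS (open row3); precharges=3
Acc 6: bank1 row2 -> MISS (open row2); precharges=4
Acc 7: bank1 row3 -> MISS (open row3); precharges=5
Acc 8: bank0 row4 -> MISS (open row4); precharges=6
Acc 9: bank1 row3 -> HIT
Acc 10: bank0 row4 -> HIT
Acc 11: bank2 row0 -> MISS (open row0); precharges=6
Acc 12: bank0 row4 -> HIT
Acc 13: bank0 row1 -> MISS (open row1); precharges=7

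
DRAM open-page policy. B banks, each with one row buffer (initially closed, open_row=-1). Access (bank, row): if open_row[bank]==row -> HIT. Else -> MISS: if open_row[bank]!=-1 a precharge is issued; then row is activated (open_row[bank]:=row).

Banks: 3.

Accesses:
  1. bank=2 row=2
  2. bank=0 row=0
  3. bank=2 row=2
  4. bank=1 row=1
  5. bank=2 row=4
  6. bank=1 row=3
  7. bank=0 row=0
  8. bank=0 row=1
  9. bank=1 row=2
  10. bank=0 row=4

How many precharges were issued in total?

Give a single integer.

Acc 1: bank2 row2 -> MISS (open row2); precharges=0
Acc 2: bank0 row0 -> MISS (open row0); precharges=0
Acc 3: bank2 row2 -> HIT
Acc 4: bank1 row1 -> MISS (open row1); precharges=0
Acc 5: bank2 row4 -> MISS (open row4); precharges=1
Acc 6: bank1 row3 -> MISS (open row3); precharges=2
Acc 7: bank0 row0 -> HIT
Acc 8: bank0 row1 -> MISS (open row1); precharges=3
Acc 9: bank1 row2 -> MISS (open row2); precharges=4
Acc 10: bank0 row4 -> MISS (open row4); precharges=5

Answer: 5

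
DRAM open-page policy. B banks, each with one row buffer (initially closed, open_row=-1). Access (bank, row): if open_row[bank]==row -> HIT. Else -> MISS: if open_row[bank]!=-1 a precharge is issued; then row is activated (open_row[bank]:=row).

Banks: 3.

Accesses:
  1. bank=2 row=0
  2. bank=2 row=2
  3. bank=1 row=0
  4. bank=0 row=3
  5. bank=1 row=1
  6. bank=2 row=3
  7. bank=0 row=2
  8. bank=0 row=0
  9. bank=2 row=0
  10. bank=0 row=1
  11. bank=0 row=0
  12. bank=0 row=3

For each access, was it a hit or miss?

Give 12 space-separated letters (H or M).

Answer: M M M M M M M M M M M M

Derivation:
Acc 1: bank2 row0 -> MISS (open row0); precharges=0
Acc 2: bank2 row2 -> MISS (open row2); precharges=1
Acc 3: bank1 row0 -> MISS (open row0); precharges=1
Acc 4: bank0 row3 -> MISS (open row3); precharges=1
Acc 5: bank1 row1 -> MISS (open row1); precharges=2
Acc 6: bank2 row3 -> MISS (open row3); precharges=3
Acc 7: bank0 row2 -> MISS (open row2); precharges=4
Acc 8: bank0 row0 -> MISS (open row0); precharges=5
Acc 9: bank2 row0 -> MISS (open row0); precharges=6
Acc 10: bank0 row1 -> MISS (open row1); precharges=7
Acc 11: bank0 row0 -> MISS (open row0); precharges=8
Acc 12: bank0 row3 -> MISS (open row3); precharges=9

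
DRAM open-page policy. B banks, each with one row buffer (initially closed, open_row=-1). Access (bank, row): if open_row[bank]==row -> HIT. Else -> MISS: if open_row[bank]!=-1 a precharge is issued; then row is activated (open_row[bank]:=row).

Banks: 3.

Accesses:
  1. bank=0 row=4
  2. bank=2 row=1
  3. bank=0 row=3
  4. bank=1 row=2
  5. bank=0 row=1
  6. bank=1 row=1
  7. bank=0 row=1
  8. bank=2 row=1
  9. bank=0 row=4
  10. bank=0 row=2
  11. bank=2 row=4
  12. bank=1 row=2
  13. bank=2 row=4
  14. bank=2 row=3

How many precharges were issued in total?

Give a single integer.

Acc 1: bank0 row4 -> MISS (open row4); precharges=0
Acc 2: bank2 row1 -> MISS (open row1); precharges=0
Acc 3: bank0 row3 -> MISS (open row3); precharges=1
Acc 4: bank1 row2 -> MISS (open row2); precharges=1
Acc 5: bank0 row1 -> MISS (open row1); precharges=2
Acc 6: bank1 row1 -> MISS (open row1); precharges=3
Acc 7: bank0 row1 -> HIT
Acc 8: bank2 row1 -> HIT
Acc 9: bank0 row4 -> MISS (open row4); precharges=4
Acc 10: bank0 row2 -> MISS (open row2); precharges=5
Acc 11: bank2 row4 -> MISS (open row4); precharges=6
Acc 12: bank1 row2 -> MISS (open row2); precharges=7
Acc 13: bank2 row4 -> HIT
Acc 14: bank2 row3 -> MISS (open row3); precharges=8

Answer: 8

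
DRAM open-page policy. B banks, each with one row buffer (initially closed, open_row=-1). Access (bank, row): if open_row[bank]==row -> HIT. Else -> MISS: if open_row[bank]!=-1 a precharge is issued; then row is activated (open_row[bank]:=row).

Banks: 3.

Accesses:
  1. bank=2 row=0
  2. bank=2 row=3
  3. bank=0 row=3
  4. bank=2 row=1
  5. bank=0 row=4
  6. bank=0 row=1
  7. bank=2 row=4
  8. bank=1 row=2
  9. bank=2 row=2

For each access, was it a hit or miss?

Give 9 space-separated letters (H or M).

Answer: M M M M M M M M M

Derivation:
Acc 1: bank2 row0 -> MISS (open row0); precharges=0
Acc 2: bank2 row3 -> MISS (open row3); precharges=1
Acc 3: bank0 row3 -> MISS (open row3); precharges=1
Acc 4: bank2 row1 -> MISS (open row1); precharges=2
Acc 5: bank0 row4 -> MISS (open row4); precharges=3
Acc 6: bank0 row1 -> MISS (open row1); precharges=4
Acc 7: bank2 row4 -> MISS (open row4); precharges=5
Acc 8: bank1 row2 -> MISS (open row2); precharges=5
Acc 9: bank2 row2 -> MISS (open row2); precharges=6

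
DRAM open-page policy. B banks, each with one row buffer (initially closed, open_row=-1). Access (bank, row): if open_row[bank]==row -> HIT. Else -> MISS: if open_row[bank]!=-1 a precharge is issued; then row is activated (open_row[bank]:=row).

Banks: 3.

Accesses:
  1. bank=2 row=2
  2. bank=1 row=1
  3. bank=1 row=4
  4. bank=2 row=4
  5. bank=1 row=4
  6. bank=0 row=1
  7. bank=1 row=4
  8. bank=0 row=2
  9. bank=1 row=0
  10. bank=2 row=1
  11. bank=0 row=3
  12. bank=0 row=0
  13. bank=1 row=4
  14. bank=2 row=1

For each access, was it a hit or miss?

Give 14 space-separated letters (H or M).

Answer: M M M M H M H M M M M M M H

Derivation:
Acc 1: bank2 row2 -> MISS (open row2); precharges=0
Acc 2: bank1 row1 -> MISS (open row1); precharges=0
Acc 3: bank1 row4 -> MISS (open row4); precharges=1
Acc 4: bank2 row4 -> MISS (open row4); precharges=2
Acc 5: bank1 row4 -> HIT
Acc 6: bank0 row1 -> MISS (open row1); precharges=2
Acc 7: bank1 row4 -> HIT
Acc 8: bank0 row2 -> MISS (open row2); precharges=3
Acc 9: bank1 row0 -> MISS (open row0); precharges=4
Acc 10: bank2 row1 -> MISS (open row1); precharges=5
Acc 11: bank0 row3 -> MISS (open row3); precharges=6
Acc 12: bank0 row0 -> MISS (open row0); precharges=7
Acc 13: bank1 row4 -> MISS (open row4); precharges=8
Acc 14: bank2 row1 -> HIT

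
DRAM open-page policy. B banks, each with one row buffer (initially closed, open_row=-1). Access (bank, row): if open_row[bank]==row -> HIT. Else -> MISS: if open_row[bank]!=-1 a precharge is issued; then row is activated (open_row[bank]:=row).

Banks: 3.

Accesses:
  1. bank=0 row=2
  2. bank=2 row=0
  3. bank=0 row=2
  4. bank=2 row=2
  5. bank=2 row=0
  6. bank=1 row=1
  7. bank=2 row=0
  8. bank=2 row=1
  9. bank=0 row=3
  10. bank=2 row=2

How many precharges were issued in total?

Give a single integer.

Acc 1: bank0 row2 -> MISS (open row2); precharges=0
Acc 2: bank2 row0 -> MISS (open row0); precharges=0
Acc 3: bank0 row2 -> HIT
Acc 4: bank2 row2 -> MISS (open row2); precharges=1
Acc 5: bank2 row0 -> MISS (open row0); precharges=2
Acc 6: bank1 row1 -> MISS (open row1); precharges=2
Acc 7: bank2 row0 -> HIT
Acc 8: bank2 row1 -> MISS (open row1); precharges=3
Acc 9: bank0 row3 -> MISS (open row3); precharges=4
Acc 10: bank2 row2 -> MISS (open row2); precharges=5

Answer: 5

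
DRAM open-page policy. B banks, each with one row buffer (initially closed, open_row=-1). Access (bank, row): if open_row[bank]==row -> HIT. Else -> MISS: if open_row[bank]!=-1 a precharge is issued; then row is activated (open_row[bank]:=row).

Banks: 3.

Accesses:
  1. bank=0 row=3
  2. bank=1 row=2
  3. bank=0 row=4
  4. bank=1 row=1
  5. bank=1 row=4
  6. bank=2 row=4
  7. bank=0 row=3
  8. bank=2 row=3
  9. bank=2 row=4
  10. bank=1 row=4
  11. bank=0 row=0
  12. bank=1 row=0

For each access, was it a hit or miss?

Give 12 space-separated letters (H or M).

Answer: M M M M M M M M M H M M

Derivation:
Acc 1: bank0 row3 -> MISS (open row3); precharges=0
Acc 2: bank1 row2 -> MISS (open row2); precharges=0
Acc 3: bank0 row4 -> MISS (open row4); precharges=1
Acc 4: bank1 row1 -> MISS (open row1); precharges=2
Acc 5: bank1 row4 -> MISS (open row4); precharges=3
Acc 6: bank2 row4 -> MISS (open row4); precharges=3
Acc 7: bank0 row3 -> MISS (open row3); precharges=4
Acc 8: bank2 row3 -> MISS (open row3); precharges=5
Acc 9: bank2 row4 -> MISS (open row4); precharges=6
Acc 10: bank1 row4 -> HIT
Acc 11: bank0 row0 -> MISS (open row0); precharges=7
Acc 12: bank1 row0 -> MISS (open row0); precharges=8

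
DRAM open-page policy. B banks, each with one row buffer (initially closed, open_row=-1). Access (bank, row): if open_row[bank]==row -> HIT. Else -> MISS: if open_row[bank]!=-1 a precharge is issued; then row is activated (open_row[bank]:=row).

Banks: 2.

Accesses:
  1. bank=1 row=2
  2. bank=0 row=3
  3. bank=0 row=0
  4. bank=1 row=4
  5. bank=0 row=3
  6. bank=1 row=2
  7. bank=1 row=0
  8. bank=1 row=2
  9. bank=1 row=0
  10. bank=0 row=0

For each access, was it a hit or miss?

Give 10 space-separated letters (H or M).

Acc 1: bank1 row2 -> MISS (open row2); precharges=0
Acc 2: bank0 row3 -> MISS (open row3); precharges=0
Acc 3: bank0 row0 -> MISS (open row0); precharges=1
Acc 4: bank1 row4 -> MISS (open row4); precharges=2
Acc 5: bank0 row3 -> MISS (open row3); precharges=3
Acc 6: bank1 row2 -> MISS (open row2); precharges=4
Acc 7: bank1 row0 -> MISS (open row0); precharges=5
Acc 8: bank1 row2 -> MISS (open row2); precharges=6
Acc 9: bank1 row0 -> MISS (open row0); precharges=7
Acc 10: bank0 row0 -> MISS (open row0); precharges=8

Answer: M M M M M M M M M M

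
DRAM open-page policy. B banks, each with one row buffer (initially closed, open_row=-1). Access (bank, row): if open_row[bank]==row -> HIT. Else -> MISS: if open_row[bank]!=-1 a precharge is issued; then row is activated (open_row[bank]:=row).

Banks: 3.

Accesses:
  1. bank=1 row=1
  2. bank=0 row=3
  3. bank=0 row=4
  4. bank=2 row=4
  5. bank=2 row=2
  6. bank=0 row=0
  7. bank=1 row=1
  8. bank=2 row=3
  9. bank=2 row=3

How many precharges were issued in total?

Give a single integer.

Acc 1: bank1 row1 -> MISS (open row1); precharges=0
Acc 2: bank0 row3 -> MISS (open row3); precharges=0
Acc 3: bank0 row4 -> MISS (open row4); precharges=1
Acc 4: bank2 row4 -> MISS (open row4); precharges=1
Acc 5: bank2 row2 -> MISS (open row2); precharges=2
Acc 6: bank0 row0 -> MISS (open row0); precharges=3
Acc 7: bank1 row1 -> HIT
Acc 8: bank2 row3 -> MISS (open row3); precharges=4
Acc 9: bank2 row3 -> HIT

Answer: 4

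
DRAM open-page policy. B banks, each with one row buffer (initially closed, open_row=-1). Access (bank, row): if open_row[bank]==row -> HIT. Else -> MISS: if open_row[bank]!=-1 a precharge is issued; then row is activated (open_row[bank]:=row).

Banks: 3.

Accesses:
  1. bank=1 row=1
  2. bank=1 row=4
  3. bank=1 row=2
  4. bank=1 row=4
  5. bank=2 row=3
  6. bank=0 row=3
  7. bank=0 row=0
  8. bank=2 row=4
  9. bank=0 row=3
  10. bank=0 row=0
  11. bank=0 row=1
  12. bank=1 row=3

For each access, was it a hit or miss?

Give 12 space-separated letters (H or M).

Acc 1: bank1 row1 -> MISS (open row1); precharges=0
Acc 2: bank1 row4 -> MISS (open row4); precharges=1
Acc 3: bank1 row2 -> MISS (open row2); precharges=2
Acc 4: bank1 row4 -> MISS (open row4); precharges=3
Acc 5: bank2 row3 -> MISS (open row3); precharges=3
Acc 6: bank0 row3 -> MISS (open row3); precharges=3
Acc 7: bank0 row0 -> MISS (open row0); precharges=4
Acc 8: bank2 row4 -> MISS (open row4); precharges=5
Acc 9: bank0 row3 -> MISS (open row3); precharges=6
Acc 10: bank0 row0 -> MISS (open row0); precharges=7
Acc 11: bank0 row1 -> MISS (open row1); precharges=8
Acc 12: bank1 row3 -> MISS (open row3); precharges=9

Answer: M M M M M M M M M M M M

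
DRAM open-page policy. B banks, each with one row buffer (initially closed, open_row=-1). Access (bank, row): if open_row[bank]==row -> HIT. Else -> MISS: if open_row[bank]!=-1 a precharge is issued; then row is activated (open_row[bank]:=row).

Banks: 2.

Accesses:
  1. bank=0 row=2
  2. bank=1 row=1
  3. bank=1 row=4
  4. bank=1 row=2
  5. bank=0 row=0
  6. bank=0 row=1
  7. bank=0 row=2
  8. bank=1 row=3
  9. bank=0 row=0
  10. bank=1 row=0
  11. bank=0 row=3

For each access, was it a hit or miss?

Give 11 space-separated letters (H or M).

Acc 1: bank0 row2 -> MISS (open row2); precharges=0
Acc 2: bank1 row1 -> MISS (open row1); precharges=0
Acc 3: bank1 row4 -> MISS (open row4); precharges=1
Acc 4: bank1 row2 -> MISS (open row2); precharges=2
Acc 5: bank0 row0 -> MISS (open row0); precharges=3
Acc 6: bank0 row1 -> MISS (open row1); precharges=4
Acc 7: bank0 row2 -> MISS (open row2); precharges=5
Acc 8: bank1 row3 -> MISS (open row3); precharges=6
Acc 9: bank0 row0 -> MISS (open row0); precharges=7
Acc 10: bank1 row0 -> MISS (open row0); precharges=8
Acc 11: bank0 row3 -> MISS (open row3); precharges=9

Answer: M M M M M M M M M M M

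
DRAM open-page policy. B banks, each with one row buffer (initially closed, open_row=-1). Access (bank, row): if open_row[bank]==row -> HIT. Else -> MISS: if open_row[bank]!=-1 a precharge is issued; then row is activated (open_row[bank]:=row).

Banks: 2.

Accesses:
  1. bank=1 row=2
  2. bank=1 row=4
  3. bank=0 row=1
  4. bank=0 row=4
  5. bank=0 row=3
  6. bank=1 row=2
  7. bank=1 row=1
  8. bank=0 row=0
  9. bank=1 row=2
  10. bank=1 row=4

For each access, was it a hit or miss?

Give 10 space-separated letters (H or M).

Answer: M M M M M M M M M M

Derivation:
Acc 1: bank1 row2 -> MISS (open row2); precharges=0
Acc 2: bank1 row4 -> MISS (open row4); precharges=1
Acc 3: bank0 row1 -> MISS (open row1); precharges=1
Acc 4: bank0 row4 -> MISS (open row4); precharges=2
Acc 5: bank0 row3 -> MISS (open row3); precharges=3
Acc 6: bank1 row2 -> MISS (open row2); precharges=4
Acc 7: bank1 row1 -> MISS (open row1); precharges=5
Acc 8: bank0 row0 -> MISS (open row0); precharges=6
Acc 9: bank1 row2 -> MISS (open row2); precharges=7
Acc 10: bank1 row4 -> MISS (open row4); precharges=8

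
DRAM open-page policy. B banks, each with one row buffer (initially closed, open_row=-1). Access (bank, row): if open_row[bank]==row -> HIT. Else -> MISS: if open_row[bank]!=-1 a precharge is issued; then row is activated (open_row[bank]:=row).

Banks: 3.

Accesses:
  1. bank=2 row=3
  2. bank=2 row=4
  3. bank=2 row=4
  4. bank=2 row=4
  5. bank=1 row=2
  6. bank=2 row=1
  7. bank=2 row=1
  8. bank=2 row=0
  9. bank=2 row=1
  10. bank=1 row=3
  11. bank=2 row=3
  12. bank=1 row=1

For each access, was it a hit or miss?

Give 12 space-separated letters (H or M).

Acc 1: bank2 row3 -> MISS (open row3); precharges=0
Acc 2: bank2 row4 -> MISS (open row4); precharges=1
Acc 3: bank2 row4 -> HIT
Acc 4: bank2 row4 -> HIT
Acc 5: bank1 row2 -> MISS (open row2); precharges=1
Acc 6: bank2 row1 -> MISS (open row1); precharges=2
Acc 7: bank2 row1 -> HIT
Acc 8: bank2 row0 -> MISS (open row0); precharges=3
Acc 9: bank2 row1 -> MISS (open row1); precharges=4
Acc 10: bank1 row3 -> MISS (open row3); precharges=5
Acc 11: bank2 row3 -> MISS (open row3); precharges=6
Acc 12: bank1 row1 -> MISS (open row1); precharges=7

Answer: M M H H M M H M M M M M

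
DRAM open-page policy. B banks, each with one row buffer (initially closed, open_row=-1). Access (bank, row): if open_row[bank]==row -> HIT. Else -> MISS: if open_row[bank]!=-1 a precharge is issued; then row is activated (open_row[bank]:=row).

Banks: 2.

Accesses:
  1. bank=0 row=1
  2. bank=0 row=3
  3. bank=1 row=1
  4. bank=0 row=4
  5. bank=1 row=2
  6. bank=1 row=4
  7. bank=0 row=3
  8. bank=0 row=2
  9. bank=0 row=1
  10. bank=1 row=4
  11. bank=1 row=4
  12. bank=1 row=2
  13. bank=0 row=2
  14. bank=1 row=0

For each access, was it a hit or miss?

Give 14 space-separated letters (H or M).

Answer: M M M M M M M M M H H M M M

Derivation:
Acc 1: bank0 row1 -> MISS (open row1); precharges=0
Acc 2: bank0 row3 -> MISS (open row3); precharges=1
Acc 3: bank1 row1 -> MISS (open row1); precharges=1
Acc 4: bank0 row4 -> MISS (open row4); precharges=2
Acc 5: bank1 row2 -> MISS (open row2); precharges=3
Acc 6: bank1 row4 -> MISS (open row4); precharges=4
Acc 7: bank0 row3 -> MISS (open row3); precharges=5
Acc 8: bank0 row2 -> MISS (open row2); precharges=6
Acc 9: bank0 row1 -> MISS (open row1); precharges=7
Acc 10: bank1 row4 -> HIT
Acc 11: bank1 row4 -> HIT
Acc 12: bank1 row2 -> MISS (open row2); precharges=8
Acc 13: bank0 row2 -> MISS (open row2); precharges=9
Acc 14: bank1 row0 -> MISS (open row0); precharges=10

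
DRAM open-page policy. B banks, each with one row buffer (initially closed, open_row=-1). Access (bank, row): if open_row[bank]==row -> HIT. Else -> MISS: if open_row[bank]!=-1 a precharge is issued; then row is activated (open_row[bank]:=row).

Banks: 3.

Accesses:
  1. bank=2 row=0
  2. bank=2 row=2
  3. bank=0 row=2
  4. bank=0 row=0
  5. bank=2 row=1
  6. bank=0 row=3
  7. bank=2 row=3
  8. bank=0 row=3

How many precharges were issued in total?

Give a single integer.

Answer: 5

Derivation:
Acc 1: bank2 row0 -> MISS (open row0); precharges=0
Acc 2: bank2 row2 -> MISS (open row2); precharges=1
Acc 3: bank0 row2 -> MISS (open row2); precharges=1
Acc 4: bank0 row0 -> MISS (open row0); precharges=2
Acc 5: bank2 row1 -> MISS (open row1); precharges=3
Acc 6: bank0 row3 -> MISS (open row3); precharges=4
Acc 7: bank2 row3 -> MISS (open row3); precharges=5
Acc 8: bank0 row3 -> HIT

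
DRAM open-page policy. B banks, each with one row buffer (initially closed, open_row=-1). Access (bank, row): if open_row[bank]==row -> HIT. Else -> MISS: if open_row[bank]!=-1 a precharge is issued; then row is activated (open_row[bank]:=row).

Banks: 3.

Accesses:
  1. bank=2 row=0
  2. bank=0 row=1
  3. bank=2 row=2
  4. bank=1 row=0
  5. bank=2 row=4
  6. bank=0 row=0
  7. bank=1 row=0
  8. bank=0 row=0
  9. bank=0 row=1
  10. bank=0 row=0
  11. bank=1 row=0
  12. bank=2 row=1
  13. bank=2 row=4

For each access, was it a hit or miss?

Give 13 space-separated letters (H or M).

Answer: M M M M M M H H M M H M M

Derivation:
Acc 1: bank2 row0 -> MISS (open row0); precharges=0
Acc 2: bank0 row1 -> MISS (open row1); precharges=0
Acc 3: bank2 row2 -> MISS (open row2); precharges=1
Acc 4: bank1 row0 -> MISS (open row0); precharges=1
Acc 5: bank2 row4 -> MISS (open row4); precharges=2
Acc 6: bank0 row0 -> MISS (open row0); precharges=3
Acc 7: bank1 row0 -> HIT
Acc 8: bank0 row0 -> HIT
Acc 9: bank0 row1 -> MISS (open row1); precharges=4
Acc 10: bank0 row0 -> MISS (open row0); precharges=5
Acc 11: bank1 row0 -> HIT
Acc 12: bank2 row1 -> MISS (open row1); precharges=6
Acc 13: bank2 row4 -> MISS (open row4); precharges=7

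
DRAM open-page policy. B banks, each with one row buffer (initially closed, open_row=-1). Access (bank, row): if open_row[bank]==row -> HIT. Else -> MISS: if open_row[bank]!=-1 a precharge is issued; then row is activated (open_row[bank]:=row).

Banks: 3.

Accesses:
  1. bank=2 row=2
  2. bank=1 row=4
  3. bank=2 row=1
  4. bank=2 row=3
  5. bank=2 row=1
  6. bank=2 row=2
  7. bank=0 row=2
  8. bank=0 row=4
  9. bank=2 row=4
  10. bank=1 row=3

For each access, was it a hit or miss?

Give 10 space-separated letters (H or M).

Answer: M M M M M M M M M M

Derivation:
Acc 1: bank2 row2 -> MISS (open row2); precharges=0
Acc 2: bank1 row4 -> MISS (open row4); precharges=0
Acc 3: bank2 row1 -> MISS (open row1); precharges=1
Acc 4: bank2 row3 -> MISS (open row3); precharges=2
Acc 5: bank2 row1 -> MISS (open row1); precharges=3
Acc 6: bank2 row2 -> MISS (open row2); precharges=4
Acc 7: bank0 row2 -> MISS (open row2); precharges=4
Acc 8: bank0 row4 -> MISS (open row4); precharges=5
Acc 9: bank2 row4 -> MISS (open row4); precharges=6
Acc 10: bank1 row3 -> MISS (open row3); precharges=7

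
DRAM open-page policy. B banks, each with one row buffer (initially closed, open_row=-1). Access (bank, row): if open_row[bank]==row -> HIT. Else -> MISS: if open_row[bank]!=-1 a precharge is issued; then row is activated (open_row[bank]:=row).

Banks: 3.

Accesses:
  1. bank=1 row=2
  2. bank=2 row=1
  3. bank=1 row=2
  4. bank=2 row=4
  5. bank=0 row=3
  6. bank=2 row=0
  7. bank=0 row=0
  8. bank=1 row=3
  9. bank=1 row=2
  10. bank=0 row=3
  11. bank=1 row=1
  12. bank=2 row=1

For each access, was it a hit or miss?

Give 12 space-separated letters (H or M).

Answer: M M H M M M M M M M M M

Derivation:
Acc 1: bank1 row2 -> MISS (open row2); precharges=0
Acc 2: bank2 row1 -> MISS (open row1); precharges=0
Acc 3: bank1 row2 -> HIT
Acc 4: bank2 row4 -> MISS (open row4); precharges=1
Acc 5: bank0 row3 -> MISS (open row3); precharges=1
Acc 6: bank2 row0 -> MISS (open row0); precharges=2
Acc 7: bank0 row0 -> MISS (open row0); precharges=3
Acc 8: bank1 row3 -> MISS (open row3); precharges=4
Acc 9: bank1 row2 -> MISS (open row2); precharges=5
Acc 10: bank0 row3 -> MISS (open row3); precharges=6
Acc 11: bank1 row1 -> MISS (open row1); precharges=7
Acc 12: bank2 row1 -> MISS (open row1); precharges=8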